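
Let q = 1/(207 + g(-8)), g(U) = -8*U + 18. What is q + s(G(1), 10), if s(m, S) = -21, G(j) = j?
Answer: -6068/289 ≈ -20.997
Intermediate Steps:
g(U) = 18 - 8*U
q = 1/289 (q = 1/(207 + (18 - 8*(-8))) = 1/(207 + (18 + 64)) = 1/(207 + 82) = 1/289 ≈ 0.0034602)
q + s(G(1), 10) = 1/289 - 21 = -6068/289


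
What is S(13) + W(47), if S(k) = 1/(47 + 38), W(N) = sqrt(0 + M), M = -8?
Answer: 1/85 + 2*I*sqrt(2) ≈ 0.011765 + 2.8284*I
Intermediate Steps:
W(N) = 2*I*sqrt(2) (W(N) = sqrt(0 - 8) = sqrt(-8) = 2*I*sqrt(2))
S(k) = 1/85
S(13) + W(47) = 1/85 + 2*I*sqrt(2)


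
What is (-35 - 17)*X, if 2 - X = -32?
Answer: -1768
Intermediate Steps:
X = 34 (X = 2 - 1*(-32) = 2 + 32 = 34)
(-35 - 17)*X = (-35 - 17)*34 = -52*34 = -1768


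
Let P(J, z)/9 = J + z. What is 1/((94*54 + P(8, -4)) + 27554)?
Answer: 1/32666 ≈ 3.0613e-5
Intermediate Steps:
P(J, z) = 9*J + 9*z (P(J, z) = 9*(J + z) = 9*J + 9*z)
1/((94*54 + P(8, -4)) + 27554) = 1/((94*54 + (9*8 + 9*(-4))) + 27554) = 1/((5076 + (72 - 36)) + 27554) = 1/((5076 + 36) + 27554) = 1/(5112 + 27554) = 1/32666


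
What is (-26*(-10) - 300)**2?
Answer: 1600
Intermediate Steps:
(-26*(-10) - 300)**2 = (260 - 300)**2 = (-40)**2 = 1600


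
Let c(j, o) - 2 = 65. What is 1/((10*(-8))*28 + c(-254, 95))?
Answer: -1/2173 ≈ -0.00046019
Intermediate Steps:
c(j, o) = 67 (c(j, o) = 2 + 65 = 67)
1/((10*(-8))*28 + c(-254, 95)) = 1/((10*(-8))*28 + 67) = 1/(-80*28 + 67) = 1/(-2240 + 67) = 1/(-2173) = -1/2173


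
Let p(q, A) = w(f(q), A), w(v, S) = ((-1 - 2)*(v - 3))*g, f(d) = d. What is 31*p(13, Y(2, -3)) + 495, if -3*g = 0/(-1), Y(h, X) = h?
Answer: 495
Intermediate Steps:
g = 0 (g = -0/(-1) = -0*(-1) = -⅓*0 = 0)
w(v, S) = 0 (w(v, S) = ((-1 - 2)*(v - 3))*0 = -3*(-3 + v)*0 = (9 - 3*v)*0 = 0)
p(q, A) = 0
31*p(13, Y(2, -3)) + 495 = 31*0 + 495 = 0 + 495 = 495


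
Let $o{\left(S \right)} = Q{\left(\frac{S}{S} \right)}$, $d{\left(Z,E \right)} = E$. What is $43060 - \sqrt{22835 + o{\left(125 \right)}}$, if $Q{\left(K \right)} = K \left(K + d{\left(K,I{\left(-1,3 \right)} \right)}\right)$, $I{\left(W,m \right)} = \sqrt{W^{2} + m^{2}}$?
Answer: $43060 - \sqrt{22836 + \sqrt{10}} \approx 42909.0$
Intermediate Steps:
$Q{\left(K \right)} = K \left(K + \sqrt{10}\right)$ ($Q{\left(K \right)} = K \left(K + \sqrt{\left(-1\right)^{2} + 3^{2}}\right) = K \left(K + \sqrt{1 + 9}\right) = K \left(K + \sqrt{10}\right)$)
$o{\left(S \right)} = 1 + \sqrt{10}$ ($o{\left(S \right)} = \frac{S}{S} \left(\frac{S}{S} + \sqrt{10}\right) = 1 \left(1 + \sqrt{10}\right) = 1 + \sqrt{10}$)
$43060 - \sqrt{22835 + o{\left(125 \right)}} = 43060 - \sqrt{22835 + \left(1 + \sqrt{10}\right)} = 43060 - \sqrt{22836 + \sqrt{10}}$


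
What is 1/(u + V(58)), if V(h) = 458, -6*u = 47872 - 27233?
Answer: -6/17891 ≈ -0.00033536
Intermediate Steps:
u = -20639/6 (u = -(47872 - 27233)/6 = -⅙*20639 = -20639/6 ≈ -3439.8)
1/(u + V(58)) = 1/(-20639/6 + 458) = 1/(-17891/6) = -6/17891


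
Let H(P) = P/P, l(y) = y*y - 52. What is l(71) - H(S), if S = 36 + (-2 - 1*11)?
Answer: 4988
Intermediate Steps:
S = 23 (S = 36 + (-2 - 11) = 36 - 13 = 23)
l(y) = -52 + y**2 (l(y) = y**2 - 52 = -52 + y**2)
H(P) = 1
l(71) - H(S) = (-52 + 71**2) - 1*1 = (-52 + 5041) - 1 = 4989 - 1 = 4988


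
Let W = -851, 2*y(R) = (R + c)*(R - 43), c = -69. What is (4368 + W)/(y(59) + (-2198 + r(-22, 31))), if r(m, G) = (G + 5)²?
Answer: -3517/982 ≈ -3.5815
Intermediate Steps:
r(m, G) = (5 + G)²
y(R) = (-69 + R)*(-43 + R)/2 (y(R) = ((R - 69)*(R - 43))/2 = ((-69 + R)*(-43 + R))/2 = (-69 + R)*(-43 + R)/2)
(4368 + W)/(y(59) + (-2198 + r(-22, 31))) = (4368 - 851)/((2967/2 + (½)*59² - 56*59) + (-2198 + (5 + 31)²)) = 3517/((2967/2 + (½)*3481 - 3304) + (-2198 + 36²)) = 3517/((2967/2 + 3481/2 - 3304) + (-2198 + 1296)) = 3517/(-80 - 902) = 3517/(-982) = 3517*(-1/982) = -3517/982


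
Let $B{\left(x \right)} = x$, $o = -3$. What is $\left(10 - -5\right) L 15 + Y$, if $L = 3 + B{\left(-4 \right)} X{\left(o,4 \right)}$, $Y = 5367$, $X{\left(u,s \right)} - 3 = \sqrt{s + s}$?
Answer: $3342 - 1800 \sqrt{2} \approx 796.42$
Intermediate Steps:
$X{\left(u,s \right)} = 3 + \sqrt{2} \sqrt{s}$ ($X{\left(u,s \right)} = 3 + \sqrt{s + s} = 3 + \sqrt{2 s} = 3 + \sqrt{2} \sqrt{s}$)
$L = -9 - 8 \sqrt{2}$ ($L = 3 - 4 \left(3 + \sqrt{2} \sqrt{4}\right) = 3 - 4 \left(3 + \sqrt{2} \cdot 2\right) = 3 - 4 \left(3 + 2 \sqrt{2}\right) = 3 - \left(12 + 8 \sqrt{2}\right) = -9 - 8 \sqrt{2} \approx -20.314$)
$\left(10 - -5\right) L 15 + Y = \left(10 - -5\right) \left(-9 - 8 \sqrt{2}\right) 15 + 5367 = \left(10 + 5\right) \left(-9 - 8 \sqrt{2}\right) 15 + 5367 = 15 \left(-9 - 8 \sqrt{2}\right) 15 + 5367 = \left(-135 - 120 \sqrt{2}\right) 15 + 5367 = \left(-2025 - 1800 \sqrt{2}\right) + 5367 = 3342 - 1800 \sqrt{2}$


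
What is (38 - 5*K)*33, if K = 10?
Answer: -396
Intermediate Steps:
(38 - 5*K)*33 = (38 - 5*10)*33 = (38 - 50)*33 = -12*33 = -396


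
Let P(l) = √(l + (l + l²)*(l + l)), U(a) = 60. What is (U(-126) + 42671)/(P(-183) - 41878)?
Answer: -137652986/135842851 - 3287*I*√12190179/135842851 ≈ -1.0133 - 0.084483*I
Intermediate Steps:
P(l) = √(l + 2*l*(l + l²)) (P(l) = √(l + (l + l²)*(2*l)) = √(l + 2*l*(l + l²)))
(U(-126) + 42671)/(P(-183) - 41878) = (60 + 42671)/(√(-183*(1 + 2*(-183) + 2*(-183)²)) - 41878) = 42731/(√(-183*(1 - 366 + 2*33489)) - 41878) = 42731/(√(-183*(1 - 366 + 66978)) - 41878) = 42731/(√(-183*66613) - 41878) = 42731/(√(-12190179) - 41878) = 42731/(I*√12190179 - 41878) = 42731/(-41878 + I*√12190179)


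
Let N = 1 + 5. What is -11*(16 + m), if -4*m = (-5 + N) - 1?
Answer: -176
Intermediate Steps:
N = 6
m = 0 (m = -((-5 + 6) - 1)/4 = -(1 - 1)/4 = -¼*0 = 0)
-11*(16 + m) = -11*(16 + 0) = -11*16 = -176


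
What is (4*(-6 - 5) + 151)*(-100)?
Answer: -10700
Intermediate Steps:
(4*(-6 - 5) + 151)*(-100) = (4*(-11) + 151)*(-100) = (-44 + 151)*(-100) = 107*(-100) = -10700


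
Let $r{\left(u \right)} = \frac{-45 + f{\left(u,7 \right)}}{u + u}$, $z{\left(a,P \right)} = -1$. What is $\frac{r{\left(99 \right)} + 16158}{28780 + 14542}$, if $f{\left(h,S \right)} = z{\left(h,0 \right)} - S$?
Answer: $\frac{3199231}{8577756} \approx 0.37297$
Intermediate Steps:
$f{\left(h,S \right)} = -1 - S$
$r{\left(u \right)} = - \frac{53}{2 u}$ ($r{\left(u \right)} = \frac{-45 - 8}{u + u} = \frac{-45 - 8}{2 u} = \left(-45 - 8\right) \frac{1}{2 u} = - 53 \frac{1}{2 u} = - \frac{53}{2 u}$)
$\frac{r{\left(99 \right)} + 16158}{28780 + 14542} = \frac{- \frac{53}{2 \cdot 99} + 16158}{28780 + 14542} = \frac{\left(- \frac{53}{2}\right) \frac{1}{99} + 16158}{43322} = \left(- \frac{53}{198} + 16158\right) \frac{1}{43322} = \frac{3199231}{198} \cdot \frac{1}{43322} = \frac{3199231}{8577756}$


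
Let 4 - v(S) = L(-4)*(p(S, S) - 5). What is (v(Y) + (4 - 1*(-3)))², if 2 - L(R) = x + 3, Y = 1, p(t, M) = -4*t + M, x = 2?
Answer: 169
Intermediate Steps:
p(t, M) = M - 4*t
L(R) = -3 (L(R) = 2 - (2 + 3) = 2 - 1*5 = 2 - 5 = -3)
v(S) = -11 - 9*S (v(S) = 4 - (-3)*((S - 4*S) - 5) = 4 - (-3)*(-3*S - 5) = 4 - (-3)*(-5 - 3*S) = 4 - (15 + 9*S) = 4 + (-15 - 9*S) = -11 - 9*S)
(v(Y) + (4 - 1*(-3)))² = ((-11 - 9*1) + (4 - 1*(-3)))² = ((-11 - 9) + (4 + 3))² = (-20 + 7)² = (-13)² = 169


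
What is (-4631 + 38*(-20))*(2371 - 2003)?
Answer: -1983888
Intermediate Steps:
(-4631 + 38*(-20))*(2371 - 2003) = (-4631 - 760)*368 = -5391*368 = -1983888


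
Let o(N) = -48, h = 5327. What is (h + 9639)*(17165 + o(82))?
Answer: 256173022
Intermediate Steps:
(h + 9639)*(17165 + o(82)) = (5327 + 9639)*(17165 - 48) = 14966*17117 = 256173022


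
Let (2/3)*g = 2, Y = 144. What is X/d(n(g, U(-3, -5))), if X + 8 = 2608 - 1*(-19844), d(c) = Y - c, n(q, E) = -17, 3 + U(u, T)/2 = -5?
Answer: 22444/161 ≈ 139.40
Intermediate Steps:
U(u, T) = -16 (U(u, T) = -6 + 2*(-5) = -6 - 10 = -16)
g = 3 (g = (3/2)*2 = 3)
d(c) = 144 - c
X = 22444 (X = -8 + (2608 - 1*(-19844)) = -8 + (2608 + 19844) = -8 + 22452 = 22444)
X/d(n(g, U(-3, -5))) = 22444/(144 - 1*(-17)) = 22444/(144 + 17) = 22444/161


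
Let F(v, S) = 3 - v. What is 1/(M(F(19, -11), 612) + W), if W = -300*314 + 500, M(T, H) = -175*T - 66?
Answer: -1/90966 ≈ -1.0993e-5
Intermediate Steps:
M(T, H) = -66 - 175*T
W = -93700 (W = -94200 + 500 = -93700)
1/(M(F(19, -11), 612) + W) = 1/((-66 - 175*(3 - 1*19)) - 93700) = 1/((-66 - 175*(3 - 19)) - 93700) = 1/((-66 - 175*(-16)) - 93700) = 1/((-66 + 2800) - 93700) = 1/(2734 - 93700) = 1/(-90966) = -1/90966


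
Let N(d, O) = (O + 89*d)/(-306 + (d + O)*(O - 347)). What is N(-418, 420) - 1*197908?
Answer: -15814249/80 ≈ -1.9768e+5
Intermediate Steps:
N(d, O) = (O + 89*d)/(-306 + (-347 + O)*(O + d)) (N(d, O) = (O + 89*d)/(-306 + (O + d)*(-347 + O)) = (O + 89*d)/(-306 + (-347 + O)*(O + d)))
N(-418, 420) - 1*197908 = (420 + 89*(-418))/(-306 + 420² - 347*420 - 347*(-418) + 420*(-418)) - 1*197908 = (420 - 37202)/(-306 + 176400 - 145740 + 145046 - 175560) - 197908 = -36782/(-160) - 197908 = -1/160*(-36782) - 197908 = 18391/80 - 197908 = -15814249/80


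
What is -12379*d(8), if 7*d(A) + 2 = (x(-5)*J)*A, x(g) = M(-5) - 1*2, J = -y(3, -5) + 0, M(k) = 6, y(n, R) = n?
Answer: 173306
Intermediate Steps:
J = -3 (J = -1*3 + 0 = -3 + 0 = -3)
x(g) = 4 (x(g) = 6 - 1*2 = 6 - 2 = 4)
d(A) = -2/7 - 12*A/7 (d(A) = -2/7 + ((4*(-3))*A)/7 = -2/7 + (-12*A)/7 = -2/7 - 12*A/7)
-12379*d(8) = -12379*(-2/7 - 12/7*8) = -12379*(-2/7 - 96/7) = -12379*(-14) = 173306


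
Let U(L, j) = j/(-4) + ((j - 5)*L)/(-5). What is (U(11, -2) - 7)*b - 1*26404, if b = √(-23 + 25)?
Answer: -26404 + 89*√2/10 ≈ -26391.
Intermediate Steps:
U(L, j) = -j/4 - L*(-5 + j)/5 (U(L, j) = j*(-¼) + ((-5 + j)*L)*(-⅕) = -j/4 + (L*(-5 + j))*(-⅕) = -j/4 - L*(-5 + j)/5)
b = √2 ≈ 1.4142
(U(11, -2) - 7)*b - 1*26404 = ((11 - ¼*(-2) - ⅕*11*(-2)) - 7)*√2 - 1*26404 = ((11 + ½ + 22/5) - 7)*√2 - 26404 = (159/10 - 7)*√2 - 26404 = 89*√2/10 - 26404 = -26404 + 89*√2/10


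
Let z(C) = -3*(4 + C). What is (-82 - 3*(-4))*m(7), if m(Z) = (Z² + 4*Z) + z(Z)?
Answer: -3080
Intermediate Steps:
z(C) = -12 - 3*C
m(Z) = -12 + Z + Z² (m(Z) = (Z² + 4*Z) + (-12 - 3*Z) = -12 + Z + Z²)
(-82 - 3*(-4))*m(7) = (-82 - 3*(-4))*(-12 + 7 + 7²) = (-82 + 12)*(-12 + 7 + 49) = -70*44 = -3080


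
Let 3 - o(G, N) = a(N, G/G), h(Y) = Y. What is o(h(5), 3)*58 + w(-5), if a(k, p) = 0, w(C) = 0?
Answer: 174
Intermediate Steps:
o(G, N) = 3 (o(G, N) = 3 - 1*0 = 3 + 0 = 3)
o(h(5), 3)*58 + w(-5) = 3*58 + 0 = 174 + 0 = 174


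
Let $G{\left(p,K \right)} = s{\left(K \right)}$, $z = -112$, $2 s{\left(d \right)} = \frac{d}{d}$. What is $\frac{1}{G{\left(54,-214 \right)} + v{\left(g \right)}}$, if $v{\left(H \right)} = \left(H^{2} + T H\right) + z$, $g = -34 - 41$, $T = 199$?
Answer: $- \frac{2}{18823} \approx -0.00010625$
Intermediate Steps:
$s{\left(d \right)} = \frac{1}{2}$ ($s{\left(d \right)} = \frac{d \frac{1}{d}}{2} = \frac{1}{2} \cdot 1 = \frac{1}{2}$)
$G{\left(p,K \right)} = \frac{1}{2}$
$g = -75$
$v{\left(H \right)} = -112 + H^{2} + 199 H$ ($v{\left(H \right)} = \left(H^{2} + 199 H\right) - 112 = -112 + H^{2} + 199 H$)
$\frac{1}{G{\left(54,-214 \right)} + v{\left(g \right)}} = \frac{1}{\frac{1}{2} + \left(-112 + \left(-75\right)^{2} + 199 \left(-75\right)\right)} = \frac{1}{\frac{1}{2} - 9412} = \frac{1}{- \frac{18823}{2}} = - \frac{2}{18823}$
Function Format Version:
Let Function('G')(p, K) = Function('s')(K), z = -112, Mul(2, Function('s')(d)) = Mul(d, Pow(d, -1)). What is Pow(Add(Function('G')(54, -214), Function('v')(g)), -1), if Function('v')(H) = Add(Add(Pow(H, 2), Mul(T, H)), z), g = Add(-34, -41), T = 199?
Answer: Rational(-2, 18823) ≈ -0.00010625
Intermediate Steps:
Function('s')(d) = Rational(1, 2) (Function('s')(d) = Mul(Rational(1, 2), Mul(d, Pow(d, -1))) = Mul(Rational(1, 2), 1) = Rational(1, 2))
Function('G')(p, K) = Rational(1, 2)
g = -75
Function('v')(H) = Add(-112, Pow(H, 2), Mul(199, H)) (Function('v')(H) = Add(Add(Pow(H, 2), Mul(199, H)), -112) = Add(-112, Pow(H, 2), Mul(199, H)))
Pow(Add(Function('G')(54, -214), Function('v')(g)), -1) = Pow(Add(Rational(1, 2), Add(-112, Pow(-75, 2), Mul(199, -75))), -1) = Pow(Add(Rational(1, 2), Add(-112, 5625, -14925)), -1) = Pow(Add(Rational(1, 2), -9412), -1) = Pow(Rational(-18823, 2), -1) = Rational(-2, 18823)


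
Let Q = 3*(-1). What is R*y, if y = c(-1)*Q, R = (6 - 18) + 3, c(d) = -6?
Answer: -162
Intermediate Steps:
Q = -3
R = -9 (R = -12 + 3 = -9)
y = 18 (y = -6*(-3) = 18)
R*y = -9*18 = -162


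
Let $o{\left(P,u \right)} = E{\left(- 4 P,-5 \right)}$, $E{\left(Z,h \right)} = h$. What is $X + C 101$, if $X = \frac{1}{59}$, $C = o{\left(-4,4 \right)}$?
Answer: $- \frac{29794}{59} \approx -504.98$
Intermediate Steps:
$o{\left(P,u \right)} = -5$
$C = -5$
$X = \frac{1}{59} \approx 0.016949$
$X + C 101 = \frac{1}{59} - 505 = - \frac{29794}{59}$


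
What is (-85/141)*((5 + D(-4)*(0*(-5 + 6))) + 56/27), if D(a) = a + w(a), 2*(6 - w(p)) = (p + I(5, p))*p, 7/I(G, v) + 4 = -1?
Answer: -16235/3807 ≈ -4.2645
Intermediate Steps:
I(G, v) = -7/5 (I(G, v) = 7/(-4 - 1) = 7/(-5) = 7*(-1/5) = -7/5)
w(p) = 6 - p*(-7/5 + p)/2 (w(p) = 6 - (p - 7/5)*p/2 = 6 - (-7/5 + p)*p/2 = 6 - p*(-7/5 + p)/2)
D(a) = 6 - a**2/2 + 17*a/10 (D(a) = a + (6 - a**2/2 + 7*a/10) = 6 - a**2/2 + 17*a/10)
(-85/141)*((5 + D(-4)*(0*(-5 + 6))) + 56/27) = (-85/141)*((5 + (6 - 1/2*(-4)**2 + (17/10)*(-4))*(0*(-5 + 6))) + 56/27) = (-85*1/141)*((5 + (6 - 1/2*16 - 34/5)*(0*1)) + 56*(1/27)) = -85*((5 + (6 - 8 - 34/5)*0) + 56/27)/141 = -85*((5 - 44/5*0) + 56/27)/141 = -85*((5 + 0) + 56/27)/141 = -85*(5 + 56/27)/141 = -85/141*191/27 = -16235/3807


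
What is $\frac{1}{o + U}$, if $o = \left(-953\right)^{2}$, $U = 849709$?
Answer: $\frac{1}{1757918} \approx 5.6885 \cdot 10^{-7}$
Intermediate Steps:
$o = 908209$
$\frac{1}{o + U} = \frac{1}{908209 + 849709} = \frac{1}{1757918}$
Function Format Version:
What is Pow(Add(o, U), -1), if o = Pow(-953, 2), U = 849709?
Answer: Rational(1, 1757918) ≈ 5.6885e-7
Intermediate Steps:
o = 908209
Pow(Add(o, U), -1) = Pow(Add(908209, 849709), -1) = Pow(1757918, -1) = Rational(1, 1757918)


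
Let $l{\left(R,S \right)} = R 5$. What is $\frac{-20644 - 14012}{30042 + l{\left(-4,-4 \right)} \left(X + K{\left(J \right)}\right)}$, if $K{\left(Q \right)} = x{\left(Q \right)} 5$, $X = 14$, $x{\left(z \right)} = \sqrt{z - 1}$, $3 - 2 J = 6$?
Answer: $- \frac{257857968}{221450411} - \frac{433200 i \sqrt{10}}{221450411} \approx -1.1644 - 0.006186 i$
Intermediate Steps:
$J = - \frac{3}{2}$ ($J = \frac{3}{2} - 3 = - \frac{3}{2} \approx -1.5$)
$l{\left(R,S \right)} = 5 R$
$x{\left(z \right)} = \sqrt{-1 + z}$
$K{\left(Q \right)} = 5 \sqrt{-1 + Q}$ ($K{\left(Q \right)} = \sqrt{-1 + Q} 5 = 5 \sqrt{-1 + Q}$)
$\frac{-20644 - 14012}{30042 + l{\left(-4,-4 \right)} \left(X + K{\left(J \right)}\right)} = \frac{-20644 - 14012}{30042 + 5 \left(-4\right) \left(14 + 5 \sqrt{-1 - \frac{3}{2}}\right)} = - \frac{34656}{30042 - 20 \left(14 + 5 \sqrt{- \frac{5}{2}}\right)} = - \frac{34656}{30042 - 20 \left(14 + 5 \frac{i \sqrt{10}}{2}\right)} = - \frac{34656}{30042 - 20 \left(14 + \frac{5 i \sqrt{10}}{2}\right)} = - \frac{34656}{30042 - \left(280 + 50 i \sqrt{10}\right)} = - \frac{34656}{29762 - 50 i \sqrt{10}}$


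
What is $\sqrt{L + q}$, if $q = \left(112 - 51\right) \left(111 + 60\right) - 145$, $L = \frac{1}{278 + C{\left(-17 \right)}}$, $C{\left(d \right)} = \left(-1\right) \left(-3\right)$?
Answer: $\frac{\sqrt{812193127}}{281} \approx 101.42$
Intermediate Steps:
$C{\left(d \right)} = 3$
$L = \frac{1}{281}$ ($L = \frac{1}{278 + 3} = \frac{1}{281} \approx 0.0035587$)
$q = 10286$ ($q = 61 \cdot 171 - 145 = 10431 - 145 = 10286$)
$\sqrt{L + q} = \sqrt{\frac{1}{281} + 10286} = \sqrt{\frac{2890367}{281}} = \frac{\sqrt{812193127}}{281}$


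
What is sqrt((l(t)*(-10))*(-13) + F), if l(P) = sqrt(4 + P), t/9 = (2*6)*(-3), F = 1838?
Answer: sqrt(1838 + 1040*I*sqrt(5)) ≈ 49.001 + 23.729*I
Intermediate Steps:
t = -324 (t = 9*((2*6)*(-3)) = 9*(12*(-3)) = 9*(-36) = -324)
sqrt((l(t)*(-10))*(-13) + F) = sqrt((sqrt(4 - 324)*(-10))*(-13) + 1838) = sqrt((sqrt(-320)*(-10))*(-13) + 1838) = sqrt(((8*I*sqrt(5))*(-10))*(-13) + 1838) = sqrt(-80*I*sqrt(5)*(-13) + 1838) = sqrt(1040*I*sqrt(5) + 1838) = sqrt(1838 + 1040*I*sqrt(5))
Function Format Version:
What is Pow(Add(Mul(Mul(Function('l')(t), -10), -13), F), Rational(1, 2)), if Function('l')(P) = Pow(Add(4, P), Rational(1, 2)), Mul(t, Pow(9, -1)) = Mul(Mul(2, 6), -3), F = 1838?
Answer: Pow(Add(1838, Mul(1040, I, Pow(5, Rational(1, 2)))), Rational(1, 2)) ≈ Add(49.001, Mul(23.729, I))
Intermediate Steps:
t = -324 (t = Mul(9, Mul(Mul(2, 6), -3)) = Mul(9, Mul(12, -3)) = Mul(9, -36) = -324)
Pow(Add(Mul(Mul(Function('l')(t), -10), -13), F), Rational(1, 2)) = Pow(Add(Mul(Mul(Pow(Add(4, -324), Rational(1, 2)), -10), -13), 1838), Rational(1, 2)) = Pow(Add(Mul(Mul(Pow(-320, Rational(1, 2)), -10), -13), 1838), Rational(1, 2)) = Pow(Add(Mul(Mul(Mul(8, I, Pow(5, Rational(1, 2))), -10), -13), 1838), Rational(1, 2)) = Pow(Add(Mul(Mul(-80, I, Pow(5, Rational(1, 2))), -13), 1838), Rational(1, 2)) = Pow(Add(Mul(1040, I, Pow(5, Rational(1, 2))), 1838), Rational(1, 2)) = Pow(Add(1838, Mul(1040, I, Pow(5, Rational(1, 2)))), Rational(1, 2))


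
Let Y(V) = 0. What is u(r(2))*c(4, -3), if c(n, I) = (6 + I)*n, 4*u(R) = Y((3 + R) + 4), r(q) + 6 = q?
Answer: 0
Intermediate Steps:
r(q) = -6 + q
u(R) = 0 (u(R) = (¼)*0 = 0)
c(n, I) = n*(6 + I)
u(r(2))*c(4, -3) = 0*(4*(6 - 3)) = 0*(4*3) = 0*12 = 0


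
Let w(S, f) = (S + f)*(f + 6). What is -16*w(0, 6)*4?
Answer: -4608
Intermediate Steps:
w(S, f) = (6 + f)*(S + f) (w(S, f) = (S + f)*(6 + f) = (6 + f)*(S + f))
-16*w(0, 6)*4 = -16*(6**2 + 6*0 + 6*6 + 0*6)*4 = -16*(36 + 0 + 36 + 0)*4 = -16*72*4 = -1152*4 = -4608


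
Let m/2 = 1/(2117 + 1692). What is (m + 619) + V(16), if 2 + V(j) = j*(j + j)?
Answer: 4300363/3809 ≈ 1129.0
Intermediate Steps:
V(j) = -2 + 2*j² (V(j) = -2 + j*(j + j) = -2 + j*(2*j) = -2 + 2*j²)
m = 2/3809 (m = 2/(2117 + 1692) = 2/3809 ≈ 0.00052507)
(m + 619) + V(16) = (2/3809 + 619) + (-2 + 2*16²) = 2357773/3809 + (-2 + 2*256) = 2357773/3809 + (-2 + 512) = 2357773/3809 + 510 = 4300363/3809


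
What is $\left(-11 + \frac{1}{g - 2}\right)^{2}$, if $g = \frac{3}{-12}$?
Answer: $\frac{10609}{81} \approx 130.98$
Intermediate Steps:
$g = - \frac{1}{4}$ ($g = 3 \left(- \frac{1}{12}\right) = - \frac{1}{4} \approx -0.25$)
$\left(-11 + \frac{1}{g - 2}\right)^{2} = \left(-11 + \frac{1}{- \frac{1}{4} - 2}\right)^{2} = \left(-11 + \frac{1}{- \frac{9}{4}}\right)^{2} = \left(-11 - \frac{4}{9}\right)^{2} = \left(- \frac{103}{9}\right)^{2} = \frac{10609}{81}$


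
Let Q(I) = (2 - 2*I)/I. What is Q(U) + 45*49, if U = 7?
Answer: 15423/7 ≈ 2203.3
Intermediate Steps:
Q(I) = (2 - 2*I)/I
Q(U) + 45*49 = (-2 + 2/7) + 45*49 = (-2 + 2*(⅐)) + 2205 = (-2 + 2/7) + 2205 = -12/7 + 2205 = 15423/7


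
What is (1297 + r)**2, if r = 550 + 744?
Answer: 6713281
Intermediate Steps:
r = 1294
(1297 + r)**2 = (1297 + 1294)**2 = 2591**2 = 6713281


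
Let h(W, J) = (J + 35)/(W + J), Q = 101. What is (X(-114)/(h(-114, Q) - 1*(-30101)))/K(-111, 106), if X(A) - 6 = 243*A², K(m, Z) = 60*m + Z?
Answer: -20527221/1281887029 ≈ -0.016013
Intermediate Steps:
h(W, J) = (35 + J)/(J + W)
K(m, Z) = Z + 60*m
X(A) = 6 + 243*A²
(X(-114)/(h(-114, Q) - 1*(-30101)))/K(-111, 106) = ((6 + 243*(-114)²)/((35 + 101)/(101 - 114) - 1*(-30101)))/(106 + 60*(-111)) = ((6 + 243*12996)/(136/(-13) + 30101))/(106 - 6660) = ((6 + 3158028)/(-1/13*136 + 30101))/(-6554) = (3158034/(-136/13 + 30101))*(-1/6554) = (3158034/(391177/13))*(-1/6554) = (3158034*(13/391177))*(-1/6554) = (41054442/391177)*(-1/6554) = -20527221/1281887029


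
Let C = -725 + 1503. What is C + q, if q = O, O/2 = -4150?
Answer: -7522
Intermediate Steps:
O = -8300 (O = 2*(-4150) = -8300)
q = -8300
C = 778
C + q = 778 - 8300 = -7522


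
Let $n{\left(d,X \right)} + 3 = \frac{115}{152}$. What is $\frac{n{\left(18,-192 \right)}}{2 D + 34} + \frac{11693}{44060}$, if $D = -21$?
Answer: $\frac{7310787}{13394240} \approx 0.54582$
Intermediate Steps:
$n{\left(d,X \right)} = - \frac{341}{152}$ ($n{\left(d,X \right)} = -3 + \frac{115}{152} = - \frac{341}{152}$)
$\frac{n{\left(18,-192 \right)}}{2 D + 34} + \frac{11693}{44060} = - \frac{341}{152 \left(2 \left(-21\right) + 34\right)} + \frac{11693}{44060} = - \frac{341}{152 \left(-42 + 34\right)} + 11693 \cdot \frac{1}{44060} = - \frac{341}{152 \left(-8\right)} + \frac{11693}{44060} = \left(- \frac{341}{152}\right) \left(- \frac{1}{8}\right) + \frac{11693}{44060} = \frac{341}{1216} + \frac{11693}{44060} = \frac{7310787}{13394240}$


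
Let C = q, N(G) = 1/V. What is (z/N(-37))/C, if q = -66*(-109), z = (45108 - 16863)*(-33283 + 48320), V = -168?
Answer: -1081105620/109 ≈ -9.9184e+6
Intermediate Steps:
N(G) = -1/168 (N(G) = 1/(-168) = -1/168)
z = 424720065 (z = 28245*15037 = 424720065)
q = 7194
C = 7194
(z/N(-37))/C = (424720065/(-1/168))/7194 = (424720065*(-168))*(1/7194) = -71352970920*1/7194 = -1081105620/109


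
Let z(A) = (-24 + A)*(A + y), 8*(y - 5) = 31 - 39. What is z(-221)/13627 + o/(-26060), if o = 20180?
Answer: 55524352/17755981 ≈ 3.1271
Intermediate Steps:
y = 4 (y = 5 + (31 - 39)/8 = 5 + (⅛)*(-8) = 5 - 1 = 4)
z(A) = (-24 + A)*(4 + A) (z(A) = (-24 + A)*(A + 4) = (-24 + A)*(4 + A))
z(-221)/13627 + o/(-26060) = (-96 + (-221)² - 20*(-221))/13627 + 20180/(-26060) = (-96 + 48841 + 4420)*(1/13627) + 20180*(-1/26060) = 53165*(1/13627) - 1009/1303 = 53165/13627 - 1009/1303 = 55524352/17755981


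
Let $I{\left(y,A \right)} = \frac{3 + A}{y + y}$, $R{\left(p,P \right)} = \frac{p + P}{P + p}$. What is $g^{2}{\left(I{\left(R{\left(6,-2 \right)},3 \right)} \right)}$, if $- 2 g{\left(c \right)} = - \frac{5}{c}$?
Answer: $\frac{25}{36} \approx 0.69444$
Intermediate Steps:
$R{\left(p,P \right)} = 1$ ($R{\left(p,P \right)} = \frac{P + p}{P + p} = 1$)
$I{\left(y,A \right)} = \frac{3 + A}{2 y}$
$g{\left(c \right)} = \frac{5}{2 c}$ ($g{\left(c \right)} = - \frac{\left(-5\right) \frac{1}{c}}{2} = \frac{5}{2 c}$)
$g^{2}{\left(I{\left(R{\left(6,-2 \right)},3 \right)} \right)} = \left(\frac{5}{2 \frac{3 + 3}{2 \cdot 1}}\right)^{2} = \left(\frac{5}{2 \cdot \frac{1}{2} \cdot 1 \cdot 6}\right)^{2} = \left(\frac{5}{2 \cdot 3}\right)^{2} = \left(\frac{5}{2} \cdot \frac{1}{3}\right)^{2} = \left(\frac{5}{6}\right)^{2} = \frac{25}{36}$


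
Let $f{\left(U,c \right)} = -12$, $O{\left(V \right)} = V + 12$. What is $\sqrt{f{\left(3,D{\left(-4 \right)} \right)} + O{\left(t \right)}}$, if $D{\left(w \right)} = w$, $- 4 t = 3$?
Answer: $\frac{i \sqrt{3}}{2} \approx 0.86602 i$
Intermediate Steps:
$t = - \frac{3}{4}$ ($t = \left(- \frac{1}{4}\right) 3 = - \frac{3}{4} \approx -0.75$)
$O{\left(V \right)} = 12 + V$
$\sqrt{f{\left(3,D{\left(-4 \right)} \right)} + O{\left(t \right)}} = \sqrt{-12 + \left(12 - \frac{3}{4}\right)} = \sqrt{-12 + \frac{45}{4}} = \sqrt{- \frac{3}{4}} = \frac{i \sqrt{3}}{2}$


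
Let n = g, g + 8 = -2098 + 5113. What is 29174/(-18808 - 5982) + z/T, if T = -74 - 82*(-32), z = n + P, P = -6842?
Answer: -3389267/1264290 ≈ -2.6808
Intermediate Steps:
g = 3007 (g = -8 + (-2098 + 5113) = -8 + 3015 = 3007)
n = 3007
z = -3835 (z = 3007 - 6842 = -3835)
T = 2550 (T = -74 + 2624 = 2550)
29174/(-18808 - 5982) + z/T = 29174/(-18808 - 5982) - 3835/2550 = 29174/(-24790) - 3835*1/2550 = 29174*(-1/24790) - 767/510 = -14587/12395 - 767/510 = -3389267/1264290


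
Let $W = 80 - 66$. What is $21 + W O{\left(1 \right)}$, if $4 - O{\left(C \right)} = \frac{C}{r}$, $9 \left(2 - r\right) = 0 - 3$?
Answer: $71$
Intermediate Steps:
$r = \frac{7}{3}$ ($r = 2 - \frac{0 - 3}{9} = 2 - - \frac{1}{3} = 2 + \frac{1}{3} = \frac{7}{3} \approx 2.3333$)
$O{\left(C \right)} = 4 - \frac{3 C}{7}$ ($O{\left(C \right)} = 4 - \frac{C}{\frac{7}{3}} = 4 - C \frac{3}{7} = 4 - \frac{3 C}{7}$)
$W = 14$ ($W = 80 - 66 = 14$)
$21 + W O{\left(1 \right)} = 21 + 14 \left(4 - \frac{3}{7}\right) = 21 + 14 \cdot \frac{25}{7} = 21 + 50 = 71$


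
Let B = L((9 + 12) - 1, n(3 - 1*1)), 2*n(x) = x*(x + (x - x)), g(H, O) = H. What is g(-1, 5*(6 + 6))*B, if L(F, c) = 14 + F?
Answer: -34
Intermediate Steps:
n(x) = x²/2 (n(x) = (x*(x + (x - x)))/2 = (x*(x + 0))/2 = (x*x)/2 = x²/2)
B = 34 (B = 14 + ((9 + 12) - 1) = 14 + (21 - 1) = 14 + 20 = 34)
g(-1, 5*(6 + 6))*B = -1*34 = -34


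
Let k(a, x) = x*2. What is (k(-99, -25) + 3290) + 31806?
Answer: 35046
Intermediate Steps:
k(a, x) = 2*x
(k(-99, -25) + 3290) + 31806 = (2*(-25) + 3290) + 31806 = (-50 + 3290) + 31806 = 3240 + 31806 = 35046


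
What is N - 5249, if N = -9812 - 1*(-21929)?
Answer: 6868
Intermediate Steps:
N = 12117 (N = -9812 + 21929 = 12117)
N - 5249 = 12117 - 5249 = 6868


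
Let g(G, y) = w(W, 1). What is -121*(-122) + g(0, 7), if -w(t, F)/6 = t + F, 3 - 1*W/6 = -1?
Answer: 14612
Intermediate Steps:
W = 24 (W = 18 - 6*(-1) = 18 + 6 = 24)
w(t, F) = -6*F - 6*t (w(t, F) = -6*(t + F) = -6*(F + t) = -6*F - 6*t)
g(G, y) = -150 (g(G, y) = -6*1 - 6*24 = -6 - 144 = -150)
-121*(-122) + g(0, 7) = -121*(-122) - 150 = 14762 - 150 = 14612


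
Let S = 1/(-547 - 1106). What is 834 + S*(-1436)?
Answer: 1380038/1653 ≈ 834.87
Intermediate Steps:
S = -1/1653 (S = 1/(-1653) = -1/1653 ≈ -0.00060496)
834 + S*(-1436) = 834 - 1/1653*(-1436) = 834 + 1436/1653 = 1380038/1653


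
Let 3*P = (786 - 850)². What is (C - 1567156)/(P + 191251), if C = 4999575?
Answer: 10297257/577849 ≈ 17.820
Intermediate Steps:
P = 4096/3 (P = (786 - 850)²/3 = (⅓)*(-64)² = (⅓)*4096 = 4096/3 ≈ 1365.3)
(C - 1567156)/(P + 191251) = (4999575 - 1567156)/(4096/3 + 191251) = 3432419/(577849/3) = 3432419*(3/577849) = 10297257/577849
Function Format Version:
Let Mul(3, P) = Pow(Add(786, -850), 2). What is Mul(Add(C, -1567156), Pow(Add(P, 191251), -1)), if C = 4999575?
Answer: Rational(10297257, 577849) ≈ 17.820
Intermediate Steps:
P = Rational(4096, 3) (P = Mul(Rational(1, 3), Pow(Add(786, -850), 2)) = Mul(Rational(1, 3), Pow(-64, 2)) = Mul(Rational(1, 3), 4096) = Rational(4096, 3) ≈ 1365.3)
Mul(Add(C, -1567156), Pow(Add(P, 191251), -1)) = Mul(Add(4999575, -1567156), Pow(Add(Rational(4096, 3), 191251), -1)) = Mul(3432419, Pow(Rational(577849, 3), -1)) = Mul(3432419, Rational(3, 577849)) = Rational(10297257, 577849)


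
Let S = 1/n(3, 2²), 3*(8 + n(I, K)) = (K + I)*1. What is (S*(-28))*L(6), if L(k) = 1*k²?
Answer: 3024/17 ≈ 177.88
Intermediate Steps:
n(I, K) = -8 + I/3 + K/3 (n(I, K) = -8 + ((K + I)*1)/3 = -8 + ((I + K)*1)/3 = -8 + (I + K)/3 = -8 + (I/3 + K/3) = -8 + I/3 + K/3)
L(k) = k²
S = -3/17 (S = 1/(-8 + (⅓)*3 + (⅓)*2²) = 1/(-8 + 1 + (⅓)*4) = 1/(-8 + 1 + 4/3) = 1/(-17/3) = -3/17 ≈ -0.17647)
(S*(-28))*L(6) = -3/17*(-28)*6² = (84/17)*36 = 3024/17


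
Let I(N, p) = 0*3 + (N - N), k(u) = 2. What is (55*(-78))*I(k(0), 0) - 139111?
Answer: -139111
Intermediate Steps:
I(N, p) = 0 (I(N, p) = 0 + 0 = 0)
(55*(-78))*I(k(0), 0) - 139111 = (55*(-78))*0 - 139111 = -4290*0 - 139111 = 0 - 139111 = -139111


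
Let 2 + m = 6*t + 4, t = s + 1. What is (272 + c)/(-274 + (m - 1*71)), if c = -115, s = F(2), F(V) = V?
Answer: -157/325 ≈ -0.48308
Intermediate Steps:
s = 2
t = 3 (t = 2 + 1 = 3)
m = 20 (m = -2 + (6*3 + 4) = -2 + (18 + 4) = -2 + 22 = 20)
(272 + c)/(-274 + (m - 1*71)) = (272 - 115)/(-274 + (20 - 1*71)) = 157/(-274 + (20 - 71)) = 157/(-274 - 51) = 157/(-325) = 157*(-1/325) = -157/325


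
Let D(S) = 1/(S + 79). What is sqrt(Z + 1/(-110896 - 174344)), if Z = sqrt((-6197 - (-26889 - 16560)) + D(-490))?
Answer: sqrt(-1338417390 + 928881207600*sqrt(6292644681))/19538940 ≈ 13.893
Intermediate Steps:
D(S) = 1/(79 + S)
Z = sqrt(6292644681)/411 (Z = sqrt((-6197 - (-26889 - 16560)) + 1/(79 - 490)) = sqrt((-6197 - 1*(-43449)) + 1/(-411)) = sqrt((-6197 + 43449) - 1/411) = sqrt(37252 - 1/411) = sqrt(15310571/411) = sqrt(6292644681)/411 ≈ 193.01)
sqrt(Z + 1/(-110896 - 174344)) = sqrt(sqrt(6292644681)/411 + 1/(-110896 - 174344)) = sqrt(sqrt(6292644681)/411 + 1/(-285240)) = sqrt(sqrt(6292644681)/411 - 1/285240) = sqrt(-1/285240 + sqrt(6292644681)/411)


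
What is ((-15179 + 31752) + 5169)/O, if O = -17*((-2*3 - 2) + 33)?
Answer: -21742/425 ≈ -51.158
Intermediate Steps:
O = -425 (O = -17*((-6 - 2) + 33) = -17*(-8 + 33) = -17*25 = -425)
((-15179 + 31752) + 5169)/O = ((-15179 + 31752) + 5169)/(-425) = (16573 + 5169)*(-1/425) = 21742*(-1/425) = -21742/425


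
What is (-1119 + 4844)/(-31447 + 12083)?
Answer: -3725/19364 ≈ -0.19237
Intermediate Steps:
(-1119 + 4844)/(-31447 + 12083) = 3725/(-19364) = 3725*(-1/19364) = -3725/19364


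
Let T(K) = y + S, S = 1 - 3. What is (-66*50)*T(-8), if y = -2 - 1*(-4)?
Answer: 0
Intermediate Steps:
S = -2
y = 2 (y = -2 + 4 = 2)
T(K) = 0 (T(K) = 2 - 2 = 0)
(-66*50)*T(-8) = -66*50*0 = -3300*0 = 0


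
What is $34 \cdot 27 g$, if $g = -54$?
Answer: $-49572$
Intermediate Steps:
$34 \cdot 27 g = 34 \cdot 27 \left(-54\right) = 918 \left(-54\right) = -49572$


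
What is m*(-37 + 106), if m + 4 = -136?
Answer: -9660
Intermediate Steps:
m = -140 (m = -4 - 136 = -140)
m*(-37 + 106) = -140*(-37 + 106) = -140*69 = -9660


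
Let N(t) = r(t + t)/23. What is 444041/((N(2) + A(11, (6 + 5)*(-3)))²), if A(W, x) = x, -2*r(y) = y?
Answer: 234897689/579121 ≈ 405.61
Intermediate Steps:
r(y) = -y/2
N(t) = -t/23 (N(t) = -(t + t)/2/23 = -t*(1/23) = -t/23)
444041/((N(2) + A(11, (6 + 5)*(-3)))²) = 444041/((-1/23*2 + (6 + 5)*(-3))²) = 444041/((-2/23 + 11*(-3))²) = 444041/((-2/23 - 33)²) = 444041/((-761/23)²) = 444041/(579121/529) = 444041*(529/579121) = 234897689/579121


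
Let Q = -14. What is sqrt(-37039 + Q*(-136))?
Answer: I*sqrt(35135) ≈ 187.44*I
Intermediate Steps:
sqrt(-37039 + Q*(-136)) = sqrt(-37039 - 14*(-136)) = sqrt(-37039 + 1904) = sqrt(-35135) = I*sqrt(35135)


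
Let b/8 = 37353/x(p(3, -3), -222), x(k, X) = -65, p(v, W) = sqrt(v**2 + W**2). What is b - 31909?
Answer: -2372909/65 ≈ -36506.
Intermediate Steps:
p(v, W) = sqrt(W**2 + v**2)
b = -298824/65 (b = 8*(37353/(-65)) = 8*(37353*(-1/65)) = 8*(-37353/65) = -298824/65 ≈ -4597.3)
b - 31909 = -298824/65 - 31909 = -2372909/65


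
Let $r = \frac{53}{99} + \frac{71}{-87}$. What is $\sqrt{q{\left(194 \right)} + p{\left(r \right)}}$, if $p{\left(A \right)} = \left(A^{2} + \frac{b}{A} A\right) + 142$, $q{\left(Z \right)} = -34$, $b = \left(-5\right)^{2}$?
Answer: $\frac{\sqrt{1096920889}}{2871} \approx 11.536$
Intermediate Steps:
$b = 25$
$r = - \frac{806}{2871}$ ($r = 53 \cdot \frac{1}{99} + 71 \left(- \frac{1}{87}\right) = \frac{53}{99} - \frac{71}{87} = - \frac{806}{2871} \approx -0.28074$)
$p{\left(A \right)} = 167 + A^{2}$ ($p{\left(A \right)} = \left(A^{2} + \frac{25}{A} A\right) + 142 = \left(A^{2} + 25\right) + 142 = \left(25 + A^{2}\right) + 142 = 167 + A^{2}$)
$\sqrt{q{\left(194 \right)} + p{\left(r \right)}} = \sqrt{-34 + \left(167 + \left(- \frac{806}{2871}\right)^{2}\right)} = \sqrt{-34 + \left(167 + \frac{649636}{8242641}\right)} = \sqrt{-34 + \frac{1377170683}{8242641}} = \sqrt{\frac{1096920889}{8242641}} = \frac{\sqrt{1096920889}}{2871}$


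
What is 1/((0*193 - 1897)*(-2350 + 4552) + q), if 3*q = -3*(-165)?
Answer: -1/4177029 ≈ -2.3940e-7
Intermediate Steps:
q = 165 (q = (-3*(-165))/3 = (⅓)*495 = 165)
1/((0*193 - 1897)*(-2350 + 4552) + q) = 1/((0*193 - 1897)*(-2350 + 4552) + 165) = 1/((0 - 1897)*2202 + 165) = 1/(-1897*2202 + 165) = 1/(-4177194 + 165) = 1/(-4177029) = -1/4177029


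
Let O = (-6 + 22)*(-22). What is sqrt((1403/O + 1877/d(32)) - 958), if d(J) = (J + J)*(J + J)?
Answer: I*sqrt(476548435)/704 ≈ 31.009*I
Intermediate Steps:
d(J) = 4*J**2 (d(J) = (2*J)*(2*J) = 4*J**2)
O = -352 (O = 16*(-22) = -352)
sqrt((1403/O + 1877/d(32)) - 958) = sqrt((1403/(-352) + 1877/((4*32**2))) - 958) = sqrt((1403*(-1/352) + 1877/((4*1024))) - 958) = sqrt((-1403/352 + 1877/4096) - 958) = sqrt(-158937/45056 - 958) = sqrt(-43322585/45056) = I*sqrt(476548435)/704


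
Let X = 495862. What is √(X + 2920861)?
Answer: √3416723 ≈ 1848.4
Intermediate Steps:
√(X + 2920861) = √(495862 + 2920861) = √3416723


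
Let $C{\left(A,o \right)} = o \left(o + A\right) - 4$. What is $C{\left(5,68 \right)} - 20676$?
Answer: $-15716$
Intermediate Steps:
$C{\left(A,o \right)} = -4 + o \left(A + o\right)$ ($C{\left(A,o \right)} = o \left(A + o\right) - 4 = -4 + o \left(A + o\right)$)
$C{\left(5,68 \right)} - 20676 = \left(-4 + 68^{2} + 5 \cdot 68\right) - 20676 = \left(-4 + 4624 + 340\right) - 20676 = 4960 - 20676 = -15716$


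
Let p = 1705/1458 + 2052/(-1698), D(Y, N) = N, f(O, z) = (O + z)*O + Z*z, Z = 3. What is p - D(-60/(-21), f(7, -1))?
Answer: -16108067/412614 ≈ -39.039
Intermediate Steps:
f(O, z) = 3*z + O*(O + z) (f(O, z) = (O + z)*O + 3*z = O*(O + z) + 3*z = 3*z + O*(O + z))
p = -16121/412614 (p = 1705*(1/1458) + 2052*(-1/1698) = 1705/1458 - 342/283 = -16121/412614 ≈ -0.039070)
p - D(-60/(-21), f(7, -1)) = -16121/412614 - (7² + 3*(-1) + 7*(-1)) = -16121/412614 - (49 - 3 - 7) = -16121/412614 - 1*39 = -16121/412614 - 39 = -16108067/412614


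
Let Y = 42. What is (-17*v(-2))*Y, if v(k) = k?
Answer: 1428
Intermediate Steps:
(-17*v(-2))*Y = -17*(-2)*42 = 34*42 = 1428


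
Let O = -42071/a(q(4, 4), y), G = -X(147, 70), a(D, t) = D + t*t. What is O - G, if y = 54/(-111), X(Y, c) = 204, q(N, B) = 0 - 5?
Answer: 58925483/6521 ≈ 9036.3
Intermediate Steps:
q(N, B) = -5
y = -18/37 (y = 54*(-1/111) = -18/37 ≈ -0.48649)
a(D, t) = D + t**2
G = -204 (G = -1*204 = -204)
O = 57595199/6521 (O = -42071/(-5 + (-18/37)**2) = -42071/(-5 + 324/1369) = -42071/(-6521/1369) = -42071*(-1369/6521) = 57595199/6521 ≈ 8832.3)
O - G = 57595199/6521 - 1*(-204) = 57595199/6521 + 204 = 58925483/6521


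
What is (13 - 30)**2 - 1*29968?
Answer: -29679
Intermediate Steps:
(13 - 30)**2 - 1*29968 = (-17)**2 - 29968 = 289 - 29968 = -29679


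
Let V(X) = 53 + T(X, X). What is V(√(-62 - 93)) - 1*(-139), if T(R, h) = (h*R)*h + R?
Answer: 192 - 154*I*√155 ≈ 192.0 - 1917.3*I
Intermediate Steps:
T(R, h) = R + R*h² (T(R, h) = (R*h)*h + R = R*h² + R = R + R*h²)
V(X) = 53 + X*(1 + X²)
V(√(-62 - 93)) - 1*(-139) = (53 + √(-62 - 93) + (√(-62 - 93))³) - 1*(-139) = (53 + √(-155) + (√(-155))³) + 139 = (53 + I*√155 + (I*√155)³) + 139 = (53 + I*√155 - 155*I*√155) + 139 = (53 - 154*I*√155) + 139 = 192 - 154*I*√155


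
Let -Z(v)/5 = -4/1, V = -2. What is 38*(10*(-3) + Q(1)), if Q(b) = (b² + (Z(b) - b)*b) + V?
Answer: -456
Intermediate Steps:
Z(v) = 20 (Z(v) = -(-20)/1 = -(-20) = -5*(-4) = 20)
Q(b) = -2 + b² + b*(20 - b) (Q(b) = (b² + (20 - b)*b) - 2 = (b² + b*(20 - b)) - 2 = -2 + b² + b*(20 - b))
38*(10*(-3) + Q(1)) = 38*(10*(-3) + (-2 + 20*1)) = 38*(-30 + (-2 + 20)) = 38*(-30 + 18) = 38*(-12) = -456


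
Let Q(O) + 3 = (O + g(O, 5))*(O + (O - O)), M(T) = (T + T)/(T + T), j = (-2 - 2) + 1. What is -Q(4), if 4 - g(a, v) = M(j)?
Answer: -25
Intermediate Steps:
j = -3 (j = -4 + 1 = -3)
M(T) = 1 (M(T) = (2*T)/((2*T)) = (2*T)*(1/(2*T)) = 1)
g(a, v) = 3 (g(a, v) = 4 - 1*1 = 4 - 1 = 3)
Q(O) = -3 + O*(3 + O) (Q(O) = -3 + (O + 3)*(O + (O - O)) = -3 + (3 + O)*(O + 0) = -3 + (3 + O)*O = -3 + O*(3 + O))
-Q(4) = -(-3 + 4² + 3*4) = -(-3 + 16 + 12) = -1*25 = -25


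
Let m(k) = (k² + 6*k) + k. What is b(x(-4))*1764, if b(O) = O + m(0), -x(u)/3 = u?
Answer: 21168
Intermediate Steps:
m(k) = k² + 7*k
x(u) = -3*u
b(O) = O (b(O) = O + 0*(7 + 0) = O + 0*7 = O + 0 = O)
b(x(-4))*1764 = -3*(-4)*1764 = 12*1764 = 21168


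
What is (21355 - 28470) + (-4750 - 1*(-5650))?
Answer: -6215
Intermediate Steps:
(21355 - 28470) + (-4750 - 1*(-5650)) = -7115 + (-4750 + 5650) = -7115 + 900 = -6215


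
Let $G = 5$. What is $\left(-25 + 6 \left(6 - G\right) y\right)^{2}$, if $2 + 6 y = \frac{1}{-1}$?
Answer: $784$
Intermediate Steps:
$y = - \frac{1}{2}$ ($y = - \frac{1}{3} + \frac{1}{6 \left(-1\right)} = - \frac{1}{3} + \frac{1}{6} \left(-1\right) = - \frac{1}{3} - \frac{1}{6} = - \frac{1}{2} \approx -0.5$)
$\left(-25 + 6 \left(6 - G\right) y\right)^{2} = \left(-25 + 6 \left(6 - 5\right) \left(- \frac{1}{2}\right)\right)^{2} = \left(-25 + 6 \cdot 1 \left(- \frac{1}{2}\right)\right)^{2} = \left(-25 + 6 \left(- \frac{1}{2}\right)\right)^{2} = \left(-25 - 3\right)^{2} = \left(-28\right)^{2} = 784$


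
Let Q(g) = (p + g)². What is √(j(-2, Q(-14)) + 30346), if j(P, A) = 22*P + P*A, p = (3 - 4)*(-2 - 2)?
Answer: √30102 ≈ 173.50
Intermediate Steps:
p = 4 (p = -1*(-4) = 4)
Q(g) = (4 + g)²
j(P, A) = 22*P + A*P
√(j(-2, Q(-14)) + 30346) = √(-2*(22 + (4 - 14)²) + 30346) = √(-2*(22 + (-10)²) + 30346) = √(-2*(22 + 100) + 30346) = √(-2*122 + 30346) = √(-244 + 30346) = √30102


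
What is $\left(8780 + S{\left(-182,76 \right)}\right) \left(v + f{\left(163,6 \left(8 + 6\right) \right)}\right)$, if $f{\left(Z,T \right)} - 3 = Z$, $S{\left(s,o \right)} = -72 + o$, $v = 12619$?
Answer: $112303440$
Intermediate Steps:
$f{\left(Z,T \right)} = 3 + Z$
$\left(8780 + S{\left(-182,76 \right)}\right) \left(v + f{\left(163,6 \left(8 + 6\right) \right)}\right) = \left(8780 + \left(-72 + 76\right)\right) \left(12619 + \left(3 + 163\right)\right) = \left(8780 + 4\right) \left(12619 + 166\right) = 8784 \cdot 12785 = 112303440$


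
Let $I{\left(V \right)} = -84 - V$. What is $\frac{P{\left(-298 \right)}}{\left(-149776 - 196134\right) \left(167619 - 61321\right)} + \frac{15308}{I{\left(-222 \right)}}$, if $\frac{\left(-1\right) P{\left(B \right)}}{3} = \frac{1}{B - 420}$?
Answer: $\frac{202069660961654753}{1821636609139560} \approx 110.93$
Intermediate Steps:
$P{\left(B \right)} = - \frac{3}{-420 + B}$ ($P{\left(B \right)} = - \frac{3}{B - 420} = - \frac{3}{-420 + B}$)
$\frac{P{\left(-298 \right)}}{\left(-149776 - 196134\right) \left(167619 - 61321\right)} + \frac{15308}{I{\left(-222 \right)}} = \frac{\left(-3\right) \frac{1}{-420 - 298}}{\left(-149776 - 196134\right) \left(167619 - 61321\right)} + \frac{15308}{-84 - -222} = \frac{\left(-3\right) \frac{1}{-718}}{\left(-345910\right) 106298} + \frac{15308}{-84 + 222} = \frac{\left(-3\right) \left(- \frac{1}{718}\right)}{-36769541180} + \frac{15308}{138} = \frac{3}{718} \left(- \frac{1}{36769541180}\right) + 15308 \cdot \frac{1}{138} = - \frac{3}{26400530567240} + \frac{7654}{69} = \frac{202069660961654753}{1821636609139560}$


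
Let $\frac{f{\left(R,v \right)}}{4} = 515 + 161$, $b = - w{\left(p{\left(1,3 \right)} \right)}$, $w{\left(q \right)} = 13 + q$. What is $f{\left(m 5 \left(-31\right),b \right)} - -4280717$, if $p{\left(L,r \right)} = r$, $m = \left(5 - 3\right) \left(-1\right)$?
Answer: $4283421$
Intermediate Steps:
$m = -2$ ($m = 2 \left(-1\right) = -2$)
$b = -16$ ($b = - (13 + 3) = \left(-1\right) 16 = -16$)
$f{\left(R,v \right)} = 2704$ ($f{\left(R,v \right)} = 4 \left(515 + 161\right) = 4 \cdot 676 = 2704$)
$f{\left(m 5 \left(-31\right),b \right)} - -4280717 = 2704 - -4280717 = 2704 + 4280717 = 4283421$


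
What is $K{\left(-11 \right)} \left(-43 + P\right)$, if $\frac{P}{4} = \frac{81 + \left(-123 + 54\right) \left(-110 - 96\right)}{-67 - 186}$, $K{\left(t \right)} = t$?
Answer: $\frac{68059}{23} \approx 2959.1$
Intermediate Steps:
$P = - \frac{57180}{253}$ ($P = 4 \frac{81 + \left(-123 + 54\right) \left(-110 - 96\right)}{-67 - 186} = 4 \frac{81 - -14214}{-253} = 4 \left(81 + 14214\right) \left(- \frac{1}{253}\right) = 4 \cdot 14295 \left(- \frac{1}{253}\right) = 4 \left(- \frac{14295}{253}\right) = - \frac{57180}{253} \approx -226.01$)
$K{\left(-11 \right)} \left(-43 + P\right) = - 11 \left(-43 - \frac{57180}{253}\right) = \left(-11\right) \left(- \frac{68059}{253}\right) = \frac{68059}{23}$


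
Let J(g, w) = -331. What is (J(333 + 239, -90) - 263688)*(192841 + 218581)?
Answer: -108623225018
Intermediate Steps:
(J(333 + 239, -90) - 263688)*(192841 + 218581) = (-331 - 263688)*(192841 + 218581) = -264019*411422 = -108623225018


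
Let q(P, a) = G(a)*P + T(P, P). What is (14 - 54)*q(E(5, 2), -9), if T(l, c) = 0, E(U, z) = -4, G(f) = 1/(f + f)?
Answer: -80/9 ≈ -8.8889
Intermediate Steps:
G(f) = 1/(2*f)
q(P, a) = P/(2*a) (q(P, a) = (1/(2*a))*P + 0 = P/(2*a) + 0 = P/(2*a))
(14 - 54)*q(E(5, 2), -9) = (14 - 54)*((½)*(-4)/(-9)) = -20*(-4)*(-1)/9 = -40*2/9 = -80/9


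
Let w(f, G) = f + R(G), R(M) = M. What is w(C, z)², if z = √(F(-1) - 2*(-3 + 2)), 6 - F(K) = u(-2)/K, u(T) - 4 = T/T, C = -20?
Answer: (20 - √13)² ≈ 268.78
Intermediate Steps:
u(T) = 5 (u(T) = 4 + T/T = 4 + 1 = 5)
F(K) = 6 - 5/K
z = √13 (z = √((6 - 5/(-1)) - 2*(-3 + 2)) = √((6 - 5*(-1)) - 2*(-1)) = √((6 + 5) + 2) = √(11 + 2) = √13 ≈ 3.6056)
w(f, G) = G + f (w(f, G) = f + G = G + f)
w(C, z)² = (√13 - 20)² = (-20 + √13)²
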